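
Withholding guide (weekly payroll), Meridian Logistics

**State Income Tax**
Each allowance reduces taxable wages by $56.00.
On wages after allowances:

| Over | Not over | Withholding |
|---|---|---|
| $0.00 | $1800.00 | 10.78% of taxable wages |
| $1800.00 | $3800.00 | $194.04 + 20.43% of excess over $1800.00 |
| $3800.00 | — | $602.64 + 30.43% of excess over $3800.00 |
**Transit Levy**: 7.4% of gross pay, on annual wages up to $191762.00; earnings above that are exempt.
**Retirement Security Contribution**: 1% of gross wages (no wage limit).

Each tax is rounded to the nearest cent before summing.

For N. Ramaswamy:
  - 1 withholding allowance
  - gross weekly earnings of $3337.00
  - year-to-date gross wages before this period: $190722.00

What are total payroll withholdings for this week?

State Income Tax: taxable = $3337.00 − 1×$56.00 = $3281.00
  $194.04 + 20.43% × ($3281.00 − $1800.00) = $194.04 + 20.43% × $1481.00 = $496.61
Transit Levy: cap $191762.00 − YTD $190722.00 = $1040.00 subject; 7.4% × $1040.00 = $76.96
Retirement Security Contribution: 1% × $3337.00 = $33.37
Total: $496.61 + $76.96 + $33.37 = $606.94

$606.94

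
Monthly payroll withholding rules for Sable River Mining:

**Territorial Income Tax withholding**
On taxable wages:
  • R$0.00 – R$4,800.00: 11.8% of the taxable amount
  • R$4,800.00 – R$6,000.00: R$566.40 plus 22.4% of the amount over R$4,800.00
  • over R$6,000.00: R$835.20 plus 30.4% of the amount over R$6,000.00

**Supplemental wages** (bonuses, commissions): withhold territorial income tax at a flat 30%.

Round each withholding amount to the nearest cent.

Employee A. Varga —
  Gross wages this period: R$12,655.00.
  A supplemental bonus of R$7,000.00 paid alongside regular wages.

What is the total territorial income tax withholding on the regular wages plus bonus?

R$4,958.32

Territorial Income Tax: taxable = R$12,655.00
  R$835.20 + 30.4% × (R$12,655.00 − R$6,000.00) = R$835.20 + 30.4% × R$6,655.00 = R$2,858.32
Supplemental (30% flat on bonus): 30% × R$7,000.00 = R$2,100.00
Total territorial income tax: R$2,858.32 + R$2,100.00 = R$4,958.32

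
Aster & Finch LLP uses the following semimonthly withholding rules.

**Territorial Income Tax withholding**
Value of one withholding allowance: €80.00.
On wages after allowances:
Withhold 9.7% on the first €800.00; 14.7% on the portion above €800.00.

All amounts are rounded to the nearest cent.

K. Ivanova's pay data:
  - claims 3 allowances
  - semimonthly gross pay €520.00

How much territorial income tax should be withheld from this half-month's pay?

Territorial Income Tax: taxable = €520.00 − 3×€80.00 = €280.00
  9.7% × €280.00 = €27.16

€27.16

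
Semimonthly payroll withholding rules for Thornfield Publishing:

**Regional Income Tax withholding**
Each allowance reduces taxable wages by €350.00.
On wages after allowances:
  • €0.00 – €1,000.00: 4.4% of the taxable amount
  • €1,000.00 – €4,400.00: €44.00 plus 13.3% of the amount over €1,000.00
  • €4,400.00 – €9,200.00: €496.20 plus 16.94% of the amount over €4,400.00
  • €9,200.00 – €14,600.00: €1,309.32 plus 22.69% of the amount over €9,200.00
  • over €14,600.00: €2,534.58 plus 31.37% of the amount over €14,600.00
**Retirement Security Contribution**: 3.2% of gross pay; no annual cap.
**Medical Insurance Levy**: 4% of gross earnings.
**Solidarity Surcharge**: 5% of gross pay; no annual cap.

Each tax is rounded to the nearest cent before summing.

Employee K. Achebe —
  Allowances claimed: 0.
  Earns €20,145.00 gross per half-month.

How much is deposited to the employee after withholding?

€13,413.26

Regional Income Tax: taxable = €20,145.00
  €2,534.58 + 31.37% × (€20,145.00 − €14,600.00) = €2,534.58 + 31.37% × €5,545.00 = €4,274.05
Retirement Security Contribution: 3.2% × €20,145.00 = €644.64
Medical Insurance Levy: 4% × €20,145.00 = €805.80
Solidarity Surcharge: 5% × €20,145.00 = €1,007.25
Total withheld: €4,274.05 + €644.64 + €805.80 + €1,007.25 = €6,731.74
Net pay: €20,145.00 − €6,731.74 = €13,413.26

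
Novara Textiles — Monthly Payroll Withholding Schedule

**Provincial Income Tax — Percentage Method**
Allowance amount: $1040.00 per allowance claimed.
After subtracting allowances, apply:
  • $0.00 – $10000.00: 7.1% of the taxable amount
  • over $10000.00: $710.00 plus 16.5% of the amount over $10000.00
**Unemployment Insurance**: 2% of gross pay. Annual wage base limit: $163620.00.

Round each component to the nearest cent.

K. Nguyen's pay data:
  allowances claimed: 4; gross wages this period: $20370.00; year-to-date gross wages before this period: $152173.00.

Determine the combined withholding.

Provincial Income Tax: taxable = $20370.00 − 4×$1040.00 = $16210.00
  $710.00 + 16.5% × ($16210.00 − $10000.00) = $710.00 + 16.5% × $6210.00 = $1734.65
Unemployment Insurance: cap $163620.00 − YTD $152173.00 = $11447.00 subject; 2% × $11447.00 = $228.94
Total: $1734.65 + $228.94 = $1963.59

$1963.59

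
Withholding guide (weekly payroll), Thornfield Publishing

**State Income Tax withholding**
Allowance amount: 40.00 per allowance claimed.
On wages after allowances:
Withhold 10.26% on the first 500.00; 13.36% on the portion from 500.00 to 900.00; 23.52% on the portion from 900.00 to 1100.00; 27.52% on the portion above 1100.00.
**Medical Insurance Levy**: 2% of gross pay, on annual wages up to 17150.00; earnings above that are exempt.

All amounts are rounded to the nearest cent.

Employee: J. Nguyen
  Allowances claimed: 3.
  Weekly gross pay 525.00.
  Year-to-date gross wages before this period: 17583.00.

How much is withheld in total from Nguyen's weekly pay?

State Income Tax: taxable = 525.00 − 3×40.00 = 405.00
  10.26% × 405.00 = 41.55
Medical Insurance Levy: YTD 17583.00 ≥ cap 17150.00 → 0.00
Total: 41.55 + 0.00 = 41.55

41.55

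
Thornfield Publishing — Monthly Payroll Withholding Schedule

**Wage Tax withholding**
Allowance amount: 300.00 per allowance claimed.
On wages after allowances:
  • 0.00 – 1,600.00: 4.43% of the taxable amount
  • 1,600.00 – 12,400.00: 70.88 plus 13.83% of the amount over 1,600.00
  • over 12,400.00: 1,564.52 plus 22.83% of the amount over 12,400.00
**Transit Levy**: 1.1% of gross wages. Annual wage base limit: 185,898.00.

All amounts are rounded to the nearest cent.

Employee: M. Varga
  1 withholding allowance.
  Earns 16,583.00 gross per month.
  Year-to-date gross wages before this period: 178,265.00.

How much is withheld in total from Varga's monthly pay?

Wage Tax: taxable = 16,583.00 − 1×300.00 = 16,283.00
  1,564.52 + 22.83% × (16,283.00 − 12,400.00) = 1,564.52 + 22.83% × 3,883.00 = 2,451.01
Transit Levy: cap 185,898.00 − YTD 178,265.00 = 7,633.00 subject; 1.1% × 7,633.00 = 83.96
Total: 2,451.01 + 83.96 = 2,534.97

2,534.97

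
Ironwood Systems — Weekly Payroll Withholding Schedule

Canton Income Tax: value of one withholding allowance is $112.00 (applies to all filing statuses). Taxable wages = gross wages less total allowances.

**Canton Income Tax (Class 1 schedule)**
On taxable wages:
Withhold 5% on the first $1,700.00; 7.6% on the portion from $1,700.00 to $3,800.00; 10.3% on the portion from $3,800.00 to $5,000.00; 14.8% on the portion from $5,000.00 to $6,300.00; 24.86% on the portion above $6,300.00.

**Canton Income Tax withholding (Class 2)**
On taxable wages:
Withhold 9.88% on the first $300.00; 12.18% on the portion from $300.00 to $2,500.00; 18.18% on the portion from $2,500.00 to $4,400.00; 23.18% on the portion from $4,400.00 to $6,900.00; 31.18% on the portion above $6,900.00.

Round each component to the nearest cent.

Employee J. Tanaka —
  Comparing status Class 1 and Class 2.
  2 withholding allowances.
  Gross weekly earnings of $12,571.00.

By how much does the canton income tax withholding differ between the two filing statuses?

$857.01

Canton Income Tax (Class 1): taxable = $12,571.00 − 2×$112.00 = $12,347.00
  $560.60 + 24.86% × ($12,347.00 − $6,300.00) = $560.60 + 24.86% × $6,047.00 = $2,063.88
Canton Income Tax (Class 2): taxable = $12,571.00 − 2×$112.00 = $12,347.00
  $1,222.52 + 31.18% × ($12,347.00 − $6,900.00) = $1,222.52 + 31.18% × $5,447.00 = $2,920.89
Difference: |$2,063.88 − $2,920.89| = $857.01 (higher under Class 2)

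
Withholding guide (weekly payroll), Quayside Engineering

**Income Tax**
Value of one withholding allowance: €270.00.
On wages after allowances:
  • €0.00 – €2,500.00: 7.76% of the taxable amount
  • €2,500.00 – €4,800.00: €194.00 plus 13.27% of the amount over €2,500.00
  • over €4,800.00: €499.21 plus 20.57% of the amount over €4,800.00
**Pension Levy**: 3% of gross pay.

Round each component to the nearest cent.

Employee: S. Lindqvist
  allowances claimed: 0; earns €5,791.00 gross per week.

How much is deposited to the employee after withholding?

Income Tax: taxable = €5,791.00
  €499.21 + 20.57% × (€5,791.00 − €4,800.00) = €499.21 + 20.57% × €991.00 = €703.06
Pension Levy: 3% × €5,791.00 = €173.73
Total withheld: €703.06 + €173.73 = €876.79
Net pay: €5,791.00 − €876.79 = €4,914.21

€4,914.21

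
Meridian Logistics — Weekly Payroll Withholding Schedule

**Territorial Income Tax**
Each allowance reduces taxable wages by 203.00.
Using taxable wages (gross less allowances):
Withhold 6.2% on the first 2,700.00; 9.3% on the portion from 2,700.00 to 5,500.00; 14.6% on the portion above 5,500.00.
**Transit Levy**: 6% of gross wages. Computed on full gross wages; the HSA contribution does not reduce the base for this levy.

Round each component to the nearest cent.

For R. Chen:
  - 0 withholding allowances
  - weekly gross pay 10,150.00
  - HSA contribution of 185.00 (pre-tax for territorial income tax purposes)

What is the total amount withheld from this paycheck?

Territorial Income Tax: taxable = 10,150.00 − 185.00 = 9,965.00
  427.80 + 14.6% × (9,965.00 − 5,500.00) = 427.80 + 14.6% × 4,465.00 = 1,079.69
Transit Levy: 6% × 10,150.00 = 609.00
Total: 1,079.69 + 609.00 = 1,688.69

1,688.69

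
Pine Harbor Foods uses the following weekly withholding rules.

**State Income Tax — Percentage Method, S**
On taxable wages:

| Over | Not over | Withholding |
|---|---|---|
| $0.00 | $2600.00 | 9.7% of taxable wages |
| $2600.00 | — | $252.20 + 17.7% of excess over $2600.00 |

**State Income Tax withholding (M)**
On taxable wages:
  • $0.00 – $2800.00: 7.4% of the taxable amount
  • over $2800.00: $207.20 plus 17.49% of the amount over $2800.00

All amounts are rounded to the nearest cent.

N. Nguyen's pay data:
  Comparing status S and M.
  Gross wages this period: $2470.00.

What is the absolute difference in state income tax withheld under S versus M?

State Income Tax (S): taxable = $2470.00
  9.7% × $2470.00 = $239.59
State Income Tax (M): taxable = $2470.00
  7.4% × $2470.00 = $182.78
Difference: |$239.59 − $182.78| = $56.81 (higher under S)

$56.81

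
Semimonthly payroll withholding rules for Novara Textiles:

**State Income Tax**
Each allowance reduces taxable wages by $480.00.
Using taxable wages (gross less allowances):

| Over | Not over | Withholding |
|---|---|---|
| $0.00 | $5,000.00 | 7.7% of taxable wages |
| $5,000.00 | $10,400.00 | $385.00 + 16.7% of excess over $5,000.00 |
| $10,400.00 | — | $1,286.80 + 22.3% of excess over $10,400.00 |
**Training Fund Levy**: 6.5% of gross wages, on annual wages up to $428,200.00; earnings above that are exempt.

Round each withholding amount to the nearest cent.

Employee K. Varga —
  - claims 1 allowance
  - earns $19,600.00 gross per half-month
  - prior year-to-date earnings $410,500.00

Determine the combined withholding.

State Income Tax: taxable = $19,600.00 − 1×$480.00 = $19,120.00
  $1,286.80 + 22.3% × ($19,120.00 − $10,400.00) = $1,286.80 + 22.3% × $8,720.00 = $3,231.36
Training Fund Levy: cap $428,200.00 − YTD $410,500.00 = $17,700.00 subject; 6.5% × $17,700.00 = $1,150.50
Total: $3,231.36 + $1,150.50 = $4,381.86

$4,381.86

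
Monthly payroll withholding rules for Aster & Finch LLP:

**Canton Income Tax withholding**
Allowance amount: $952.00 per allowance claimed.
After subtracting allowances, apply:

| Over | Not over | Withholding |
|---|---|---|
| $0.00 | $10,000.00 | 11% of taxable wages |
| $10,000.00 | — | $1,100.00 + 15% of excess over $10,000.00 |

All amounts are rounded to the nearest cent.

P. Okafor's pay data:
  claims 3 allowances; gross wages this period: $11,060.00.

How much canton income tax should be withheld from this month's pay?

Canton Income Tax: taxable = $11,060.00 − 3×$952.00 = $8,204.00
  11% × $8,204.00 = $902.44

$902.44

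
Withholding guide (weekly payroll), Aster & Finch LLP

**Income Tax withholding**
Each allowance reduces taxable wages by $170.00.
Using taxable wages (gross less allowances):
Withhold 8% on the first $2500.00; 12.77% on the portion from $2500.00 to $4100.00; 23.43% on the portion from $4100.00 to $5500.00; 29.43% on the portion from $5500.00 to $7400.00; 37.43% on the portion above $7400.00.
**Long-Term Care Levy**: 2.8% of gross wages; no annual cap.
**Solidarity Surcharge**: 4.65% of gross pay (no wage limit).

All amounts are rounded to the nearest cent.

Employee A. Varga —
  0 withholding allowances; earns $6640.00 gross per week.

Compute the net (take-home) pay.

Income Tax: taxable = $6640.00
  $732.34 + 29.43% × ($6640.00 − $5500.00) = $732.34 + 29.43% × $1140.00 = $1067.84
Long-Term Care Levy: 2.8% × $6640.00 = $185.92
Solidarity Surcharge: 4.65% × $6640.00 = $308.76
Total withheld: $1067.84 + $185.92 + $308.76 = $1562.52
Net pay: $6640.00 − $1562.52 = $5077.48

$5077.48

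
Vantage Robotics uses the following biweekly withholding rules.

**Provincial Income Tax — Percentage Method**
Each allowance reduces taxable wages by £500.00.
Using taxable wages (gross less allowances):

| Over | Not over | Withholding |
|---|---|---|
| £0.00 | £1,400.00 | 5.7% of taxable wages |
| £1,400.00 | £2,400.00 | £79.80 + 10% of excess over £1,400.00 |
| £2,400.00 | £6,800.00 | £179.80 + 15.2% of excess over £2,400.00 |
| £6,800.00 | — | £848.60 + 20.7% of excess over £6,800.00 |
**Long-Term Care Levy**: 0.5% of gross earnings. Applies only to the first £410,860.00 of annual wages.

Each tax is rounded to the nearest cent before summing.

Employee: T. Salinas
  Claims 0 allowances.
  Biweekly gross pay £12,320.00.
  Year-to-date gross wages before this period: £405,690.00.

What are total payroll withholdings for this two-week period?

Provincial Income Tax: taxable = £12,320.00
  £848.60 + 20.7% × (£12,320.00 − £6,800.00) = £848.60 + 20.7% × £5,520.00 = £1,991.24
Long-Term Care Levy: cap £410,860.00 − YTD £405,690.00 = £5,170.00 subject; 0.5% × £5,170.00 = £25.85
Total: £1,991.24 + £25.85 = £2,017.09

£2,017.09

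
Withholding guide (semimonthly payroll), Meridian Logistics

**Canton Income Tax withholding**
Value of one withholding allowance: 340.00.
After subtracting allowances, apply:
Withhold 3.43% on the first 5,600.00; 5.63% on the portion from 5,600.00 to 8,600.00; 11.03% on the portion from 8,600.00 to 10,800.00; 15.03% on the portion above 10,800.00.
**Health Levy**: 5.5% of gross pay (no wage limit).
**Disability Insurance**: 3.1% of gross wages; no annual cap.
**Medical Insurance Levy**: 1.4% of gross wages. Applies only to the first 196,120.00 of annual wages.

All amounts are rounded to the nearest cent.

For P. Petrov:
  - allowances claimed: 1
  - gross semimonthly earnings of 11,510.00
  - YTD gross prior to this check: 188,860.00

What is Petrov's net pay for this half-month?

Canton Income Tax: taxable = 11,510.00 − 1×340.00 = 11,170.00
  603.64 + 15.03% × (11,170.00 − 10,800.00) = 603.64 + 15.03% × 370.00 = 659.25
Health Levy: 5.5% × 11,510.00 = 633.05
Disability Insurance: 3.1% × 11,510.00 = 356.81
Medical Insurance Levy: cap 196,120.00 − YTD 188,860.00 = 7,260.00 subject; 1.4% × 7,260.00 = 101.64
Total withheld: 659.25 + 633.05 + 356.81 + 101.64 = 1,750.75
Net pay: 11,510.00 − 1,750.75 = 9,759.25

9,759.25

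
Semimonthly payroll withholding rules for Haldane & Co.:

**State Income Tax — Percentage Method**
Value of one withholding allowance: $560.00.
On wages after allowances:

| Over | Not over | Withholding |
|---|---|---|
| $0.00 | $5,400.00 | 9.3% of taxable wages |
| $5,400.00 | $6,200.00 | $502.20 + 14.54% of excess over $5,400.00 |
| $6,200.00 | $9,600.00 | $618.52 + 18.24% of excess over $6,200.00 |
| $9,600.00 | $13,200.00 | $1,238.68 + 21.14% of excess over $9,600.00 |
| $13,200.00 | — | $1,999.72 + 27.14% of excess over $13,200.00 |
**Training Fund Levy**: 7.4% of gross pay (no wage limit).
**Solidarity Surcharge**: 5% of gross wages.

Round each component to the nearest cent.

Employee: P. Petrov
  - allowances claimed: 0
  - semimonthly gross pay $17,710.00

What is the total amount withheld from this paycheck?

State Income Tax: taxable = $17,710.00
  $1,999.72 + 27.14% × ($17,710.00 − $13,200.00) = $1,999.72 + 27.14% × $4,510.00 = $3,223.73
Training Fund Levy: 7.4% × $17,710.00 = $1,310.54
Solidarity Surcharge: 5% × $17,710.00 = $885.50
Total: $3,223.73 + $1,310.54 + $885.50 = $5,419.77

$5,419.77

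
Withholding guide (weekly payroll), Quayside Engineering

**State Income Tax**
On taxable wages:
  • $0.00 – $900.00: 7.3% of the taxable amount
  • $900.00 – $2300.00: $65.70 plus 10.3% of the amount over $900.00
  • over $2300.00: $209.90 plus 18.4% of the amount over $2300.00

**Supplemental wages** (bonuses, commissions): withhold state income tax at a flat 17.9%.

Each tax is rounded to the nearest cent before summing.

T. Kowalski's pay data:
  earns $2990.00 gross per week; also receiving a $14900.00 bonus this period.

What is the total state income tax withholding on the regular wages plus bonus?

$3003.96

State Income Tax: taxable = $2990.00
  $209.90 + 18.4% × ($2990.00 − $2300.00) = $209.90 + 18.4% × $690.00 = $336.86
Supplemental (17.9% flat on bonus): 17.9% × $14900.00 = $2667.10
Total state income tax: $336.86 + $2667.10 = $3003.96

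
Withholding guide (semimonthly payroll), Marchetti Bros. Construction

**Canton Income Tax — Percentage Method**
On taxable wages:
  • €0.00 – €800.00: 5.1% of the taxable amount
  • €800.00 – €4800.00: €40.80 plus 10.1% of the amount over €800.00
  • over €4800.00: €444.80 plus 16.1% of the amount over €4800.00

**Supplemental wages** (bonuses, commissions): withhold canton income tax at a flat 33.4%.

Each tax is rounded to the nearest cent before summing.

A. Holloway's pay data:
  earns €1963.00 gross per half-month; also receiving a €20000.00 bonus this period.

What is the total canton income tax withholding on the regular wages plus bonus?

Canton Income Tax: taxable = €1963.00
  €40.80 + 10.1% × (€1963.00 − €800.00) = €40.80 + 10.1% × €1163.00 = €158.26
Supplemental (33.4% flat on bonus): 33.4% × €20000.00 = €6680.00
Total canton income tax: €158.26 + €6680.00 = €6838.26

€6838.26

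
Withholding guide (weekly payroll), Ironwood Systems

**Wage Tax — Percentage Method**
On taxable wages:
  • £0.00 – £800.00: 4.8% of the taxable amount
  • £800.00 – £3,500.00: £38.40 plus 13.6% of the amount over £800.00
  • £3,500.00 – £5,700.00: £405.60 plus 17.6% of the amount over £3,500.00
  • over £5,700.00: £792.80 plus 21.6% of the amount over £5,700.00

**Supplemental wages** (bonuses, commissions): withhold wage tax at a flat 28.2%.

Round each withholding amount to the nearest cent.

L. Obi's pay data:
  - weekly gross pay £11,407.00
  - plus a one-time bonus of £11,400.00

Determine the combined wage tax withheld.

£5,240.31

Wage Tax: taxable = £11,407.00
  £792.80 + 21.6% × (£11,407.00 − £5,700.00) = £792.80 + 21.6% × £5,707.00 = £2,025.51
Supplemental (28.2% flat on bonus): 28.2% × £11,400.00 = £3,214.80
Total wage tax: £2,025.51 + £3,214.80 = £5,240.31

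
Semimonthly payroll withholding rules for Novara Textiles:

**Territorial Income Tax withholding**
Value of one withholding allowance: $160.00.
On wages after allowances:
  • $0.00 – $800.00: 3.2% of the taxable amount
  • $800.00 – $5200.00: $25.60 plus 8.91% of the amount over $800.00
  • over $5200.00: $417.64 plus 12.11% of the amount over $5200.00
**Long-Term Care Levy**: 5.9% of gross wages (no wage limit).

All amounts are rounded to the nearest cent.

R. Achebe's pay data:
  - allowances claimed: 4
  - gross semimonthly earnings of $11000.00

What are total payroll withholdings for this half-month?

$1691.52

Territorial Income Tax: taxable = $11000.00 − 4×$160.00 = $10360.00
  $417.64 + 12.11% × ($10360.00 − $5200.00) = $417.64 + 12.11% × $5160.00 = $1042.52
Long-Term Care Levy: 5.9% × $11000.00 = $649.00
Total: $1042.52 + $649.00 = $1691.52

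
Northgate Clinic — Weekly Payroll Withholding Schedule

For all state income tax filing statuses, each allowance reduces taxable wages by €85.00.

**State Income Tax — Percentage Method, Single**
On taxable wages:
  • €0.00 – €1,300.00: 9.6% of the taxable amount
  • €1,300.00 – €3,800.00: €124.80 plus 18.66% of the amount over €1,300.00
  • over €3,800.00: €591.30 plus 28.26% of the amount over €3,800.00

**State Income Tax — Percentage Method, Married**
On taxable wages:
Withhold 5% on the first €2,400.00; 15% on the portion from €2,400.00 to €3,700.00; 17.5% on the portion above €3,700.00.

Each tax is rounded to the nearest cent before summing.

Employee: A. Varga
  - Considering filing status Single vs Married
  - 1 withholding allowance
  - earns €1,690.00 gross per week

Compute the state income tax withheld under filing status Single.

State Income Tax (Single): taxable = €1,690.00 − 1×€85.00 = €1,605.00
  €124.80 + 18.66% × (€1,605.00 − €1,300.00) = €124.80 + 18.66% × €305.00 = €181.71

€181.71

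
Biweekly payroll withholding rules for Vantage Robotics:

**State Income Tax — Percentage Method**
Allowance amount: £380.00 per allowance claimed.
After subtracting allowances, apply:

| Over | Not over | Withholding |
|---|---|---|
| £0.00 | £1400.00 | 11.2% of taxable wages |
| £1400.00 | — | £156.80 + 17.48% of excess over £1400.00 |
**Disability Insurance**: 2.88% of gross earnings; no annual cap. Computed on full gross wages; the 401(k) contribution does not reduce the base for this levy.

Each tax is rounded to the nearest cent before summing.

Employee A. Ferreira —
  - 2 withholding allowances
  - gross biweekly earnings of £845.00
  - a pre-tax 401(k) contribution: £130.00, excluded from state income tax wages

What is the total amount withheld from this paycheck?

£24.34

State Income Tax: taxable = £845.00 − £130.00 − 2×£380.00 = £-45.00
  Taxable ≤ 0 → £0.00
Disability Insurance: 2.88% × £845.00 = £24.34
Total: £0.00 + £24.34 = £24.34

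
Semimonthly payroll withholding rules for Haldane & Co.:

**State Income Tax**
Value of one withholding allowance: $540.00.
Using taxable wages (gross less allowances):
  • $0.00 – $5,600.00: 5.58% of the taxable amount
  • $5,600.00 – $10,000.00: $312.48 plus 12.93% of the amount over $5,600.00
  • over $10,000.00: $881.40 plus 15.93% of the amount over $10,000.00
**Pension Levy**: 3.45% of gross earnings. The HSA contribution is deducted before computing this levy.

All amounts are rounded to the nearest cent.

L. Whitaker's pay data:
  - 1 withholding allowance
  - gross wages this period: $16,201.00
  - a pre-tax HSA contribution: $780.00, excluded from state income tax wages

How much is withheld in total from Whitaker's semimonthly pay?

State Income Tax: taxable = $16,201.00 − $780.00 − 1×$540.00 = $14,881.00
  $881.40 + 15.93% × ($14,881.00 − $10,000.00) = $881.40 + 15.93% × $4,881.00 = $1,658.94
Pension Levy: 3.45% × $15,421.00 = $532.02
Total: $1,658.94 + $532.02 = $2,190.96

$2,190.96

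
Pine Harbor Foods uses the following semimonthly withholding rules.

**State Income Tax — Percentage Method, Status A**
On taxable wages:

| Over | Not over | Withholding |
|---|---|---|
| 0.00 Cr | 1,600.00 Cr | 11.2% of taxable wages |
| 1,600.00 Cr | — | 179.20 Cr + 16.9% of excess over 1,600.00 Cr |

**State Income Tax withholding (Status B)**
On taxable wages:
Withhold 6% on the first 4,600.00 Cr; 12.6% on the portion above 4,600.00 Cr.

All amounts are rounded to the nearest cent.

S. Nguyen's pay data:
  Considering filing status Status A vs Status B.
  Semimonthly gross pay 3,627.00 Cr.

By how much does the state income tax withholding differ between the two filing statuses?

State Income Tax (Status A): taxable = 3,627.00 Cr
  179.20 Cr + 16.9% × (3,627.00 Cr − 1,600.00 Cr) = 179.20 Cr + 16.9% × 2,027.00 Cr = 521.76 Cr
State Income Tax (Status B): taxable = 3,627.00 Cr
  6% × 3,627.00 Cr = 217.62 Cr
Difference: |521.76 Cr − 217.62 Cr| = 304.14 Cr (higher under Status A)

304.14 Cr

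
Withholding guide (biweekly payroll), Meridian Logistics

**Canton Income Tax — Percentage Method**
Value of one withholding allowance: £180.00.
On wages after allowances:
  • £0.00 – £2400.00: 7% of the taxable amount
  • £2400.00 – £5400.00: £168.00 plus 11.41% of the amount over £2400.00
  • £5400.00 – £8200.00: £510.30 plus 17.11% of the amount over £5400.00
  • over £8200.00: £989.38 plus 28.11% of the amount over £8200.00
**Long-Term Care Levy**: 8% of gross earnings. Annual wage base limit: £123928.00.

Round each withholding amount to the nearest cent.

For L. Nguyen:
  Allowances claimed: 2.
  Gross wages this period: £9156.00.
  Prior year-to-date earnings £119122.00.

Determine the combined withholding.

£1541.40

Canton Income Tax: taxable = £9156.00 − 2×£180.00 = £8796.00
  £989.38 + 28.11% × (£8796.00 − £8200.00) = £989.38 + 28.11% × £596.00 = £1156.92
Long-Term Care Levy: cap £123928.00 − YTD £119122.00 = £4806.00 subject; 8% × £4806.00 = £384.48
Total: £1156.92 + £384.48 = £1541.40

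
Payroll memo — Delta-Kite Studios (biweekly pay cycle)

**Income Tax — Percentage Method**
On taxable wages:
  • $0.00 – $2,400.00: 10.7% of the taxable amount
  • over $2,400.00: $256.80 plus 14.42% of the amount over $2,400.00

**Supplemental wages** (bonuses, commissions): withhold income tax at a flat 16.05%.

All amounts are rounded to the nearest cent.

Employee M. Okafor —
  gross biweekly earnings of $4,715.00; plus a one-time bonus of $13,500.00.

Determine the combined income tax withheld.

$2,757.37

Income Tax: taxable = $4,715.00
  $256.80 + 14.42% × ($4,715.00 − $2,400.00) = $256.80 + 14.42% × $2,315.00 = $590.62
Supplemental (16.05% flat on bonus): 16.05% × $13,500.00 = $2,166.75
Total income tax: $590.62 + $2,166.75 = $2,757.37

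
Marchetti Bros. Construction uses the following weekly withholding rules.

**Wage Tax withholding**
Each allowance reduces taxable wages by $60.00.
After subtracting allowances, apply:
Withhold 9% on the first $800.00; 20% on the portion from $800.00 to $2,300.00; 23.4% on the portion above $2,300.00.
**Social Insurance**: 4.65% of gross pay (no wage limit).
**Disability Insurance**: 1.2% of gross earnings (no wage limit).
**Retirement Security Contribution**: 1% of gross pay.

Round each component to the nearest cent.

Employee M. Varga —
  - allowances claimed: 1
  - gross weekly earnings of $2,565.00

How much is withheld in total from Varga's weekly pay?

Wage Tax: taxable = $2,565.00 − 1×$60.00 = $2,505.00
  $372.00 + 23.4% × ($2,505.00 − $2,300.00) = $372.00 + 23.4% × $205.00 = $419.97
Social Insurance: 4.65% × $2,565.00 = $119.27
Disability Insurance: 1.2% × $2,565.00 = $30.78
Retirement Security Contribution: 1% × $2,565.00 = $25.65
Total: $419.97 + $119.27 + $30.78 + $25.65 = $595.67

$595.67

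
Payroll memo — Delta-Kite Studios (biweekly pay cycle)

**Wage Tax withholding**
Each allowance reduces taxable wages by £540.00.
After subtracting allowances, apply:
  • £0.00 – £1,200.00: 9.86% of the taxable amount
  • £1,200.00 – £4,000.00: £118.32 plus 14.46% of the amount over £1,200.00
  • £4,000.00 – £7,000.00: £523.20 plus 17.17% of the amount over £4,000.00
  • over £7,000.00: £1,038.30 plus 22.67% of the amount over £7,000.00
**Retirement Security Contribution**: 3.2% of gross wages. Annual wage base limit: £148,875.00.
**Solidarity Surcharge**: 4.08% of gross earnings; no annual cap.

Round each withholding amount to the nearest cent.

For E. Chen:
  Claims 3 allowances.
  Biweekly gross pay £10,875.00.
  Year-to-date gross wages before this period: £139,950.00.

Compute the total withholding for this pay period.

£2,278.81

Wage Tax: taxable = £10,875.00 − 3×£540.00 = £9,255.00
  £1,038.30 + 22.67% × (£9,255.00 − £7,000.00) = £1,038.30 + 22.67% × £2,255.00 = £1,549.51
Retirement Security Contribution: cap £148,875.00 − YTD £139,950.00 = £8,925.00 subject; 3.2% × £8,925.00 = £285.60
Solidarity Surcharge: 4.08% × £10,875.00 = £443.70
Total: £1,549.51 + £285.60 + £443.70 = £2,278.81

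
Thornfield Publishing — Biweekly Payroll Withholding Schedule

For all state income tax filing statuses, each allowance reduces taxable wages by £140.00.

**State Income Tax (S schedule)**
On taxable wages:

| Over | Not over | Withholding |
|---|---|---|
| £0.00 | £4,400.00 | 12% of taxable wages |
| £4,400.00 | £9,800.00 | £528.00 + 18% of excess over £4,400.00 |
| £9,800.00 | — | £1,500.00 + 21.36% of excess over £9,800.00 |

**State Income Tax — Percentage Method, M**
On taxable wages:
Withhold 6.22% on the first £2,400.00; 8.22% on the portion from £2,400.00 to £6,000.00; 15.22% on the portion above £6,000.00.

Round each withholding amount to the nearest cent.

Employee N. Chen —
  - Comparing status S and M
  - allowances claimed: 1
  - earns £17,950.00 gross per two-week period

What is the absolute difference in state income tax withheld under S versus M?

£968.26

State Income Tax (S): taxable = £17,950.00 − 1×£140.00 = £17,810.00
  £1,500.00 + 21.36% × (£17,810.00 − £9,800.00) = £1,500.00 + 21.36% × £8,010.00 = £3,210.94
State Income Tax (M): taxable = £17,950.00 − 1×£140.00 = £17,810.00
  £445.20 + 15.22% × (£17,810.00 − £6,000.00) = £445.20 + 15.22% × £11,810.00 = £2,242.68
Difference: |£3,210.94 − £2,242.68| = £968.26 (higher under S)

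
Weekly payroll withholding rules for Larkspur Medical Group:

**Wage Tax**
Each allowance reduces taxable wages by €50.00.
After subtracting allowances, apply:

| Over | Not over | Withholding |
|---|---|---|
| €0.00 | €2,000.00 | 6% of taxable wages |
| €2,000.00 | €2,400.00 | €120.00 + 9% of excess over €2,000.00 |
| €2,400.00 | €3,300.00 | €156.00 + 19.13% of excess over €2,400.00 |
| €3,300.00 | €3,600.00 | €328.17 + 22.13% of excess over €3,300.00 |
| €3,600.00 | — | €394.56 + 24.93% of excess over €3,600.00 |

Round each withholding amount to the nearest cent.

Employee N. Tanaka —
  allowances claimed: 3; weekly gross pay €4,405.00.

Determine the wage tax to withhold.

€557.85

Wage Tax: taxable = €4,405.00 − 3×€50.00 = €4,255.00
  €394.56 + 24.93% × (€4,255.00 − €3,600.00) = €394.56 + 24.93% × €655.00 = €557.85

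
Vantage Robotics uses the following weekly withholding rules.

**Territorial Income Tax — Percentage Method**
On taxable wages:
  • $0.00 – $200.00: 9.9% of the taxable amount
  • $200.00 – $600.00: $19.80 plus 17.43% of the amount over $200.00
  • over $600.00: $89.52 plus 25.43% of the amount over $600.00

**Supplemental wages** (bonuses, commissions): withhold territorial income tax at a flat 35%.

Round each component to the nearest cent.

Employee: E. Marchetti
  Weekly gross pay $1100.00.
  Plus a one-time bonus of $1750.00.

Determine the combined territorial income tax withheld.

$829.17

Territorial Income Tax: taxable = $1100.00
  $89.52 + 25.43% × ($1100.00 − $600.00) = $89.52 + 25.43% × $500.00 = $216.67
Supplemental (35% flat on bonus): 35% × $1750.00 = $612.50
Total territorial income tax: $216.67 + $612.50 = $829.17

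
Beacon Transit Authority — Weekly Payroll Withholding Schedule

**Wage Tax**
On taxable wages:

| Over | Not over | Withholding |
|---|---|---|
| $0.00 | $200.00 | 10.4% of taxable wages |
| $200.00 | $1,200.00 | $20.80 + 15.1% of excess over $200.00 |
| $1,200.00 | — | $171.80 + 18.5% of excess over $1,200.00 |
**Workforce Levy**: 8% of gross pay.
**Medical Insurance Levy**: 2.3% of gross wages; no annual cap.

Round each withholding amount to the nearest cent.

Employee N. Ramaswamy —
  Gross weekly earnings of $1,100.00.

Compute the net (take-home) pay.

$830.00

Wage Tax: taxable = $1,100.00
  $20.80 + 15.1% × ($1,100.00 − $200.00) = $20.80 + 15.1% × $900.00 = $156.70
Workforce Levy: 8% × $1,100.00 = $88.00
Medical Insurance Levy: 2.3% × $1,100.00 = $25.30
Total withheld: $156.70 + $88.00 + $25.30 = $270.00
Net pay: $1,100.00 − $270.00 = $830.00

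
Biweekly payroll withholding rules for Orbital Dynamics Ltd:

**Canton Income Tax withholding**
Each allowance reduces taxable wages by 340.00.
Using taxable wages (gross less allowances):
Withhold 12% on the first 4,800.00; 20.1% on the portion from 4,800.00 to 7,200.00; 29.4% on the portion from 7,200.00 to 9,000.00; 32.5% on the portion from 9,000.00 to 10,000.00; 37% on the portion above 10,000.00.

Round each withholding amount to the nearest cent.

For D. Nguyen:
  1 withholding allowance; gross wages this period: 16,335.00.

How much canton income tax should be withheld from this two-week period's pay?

4,130.75

Canton Income Tax: taxable = 16,335.00 − 1×340.00 = 15,995.00
  1,912.60 + 37% × (15,995.00 − 10,000.00) = 1,912.60 + 37% × 5,995.00 = 4,130.75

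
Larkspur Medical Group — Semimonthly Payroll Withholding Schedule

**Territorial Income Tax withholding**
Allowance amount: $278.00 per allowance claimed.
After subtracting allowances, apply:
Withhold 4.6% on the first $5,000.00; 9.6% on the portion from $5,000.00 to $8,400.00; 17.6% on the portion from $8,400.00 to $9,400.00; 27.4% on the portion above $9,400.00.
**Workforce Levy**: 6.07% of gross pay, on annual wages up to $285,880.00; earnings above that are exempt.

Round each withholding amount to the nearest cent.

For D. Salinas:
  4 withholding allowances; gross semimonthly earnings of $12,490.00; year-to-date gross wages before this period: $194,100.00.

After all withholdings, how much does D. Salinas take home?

Territorial Income Tax: taxable = $12,490.00 − 4×$278.00 = $11,378.00
  $732.40 + 27.4% × ($11,378.00 − $9,400.00) = $732.40 + 27.4% × $1,978.00 = $1,274.37
Workforce Levy: 6.07% × $12,490.00 = $758.14
Total withheld: $1,274.37 + $758.14 = $2,032.51
Net pay: $12,490.00 − $2,032.51 = $10,457.49

$10,457.49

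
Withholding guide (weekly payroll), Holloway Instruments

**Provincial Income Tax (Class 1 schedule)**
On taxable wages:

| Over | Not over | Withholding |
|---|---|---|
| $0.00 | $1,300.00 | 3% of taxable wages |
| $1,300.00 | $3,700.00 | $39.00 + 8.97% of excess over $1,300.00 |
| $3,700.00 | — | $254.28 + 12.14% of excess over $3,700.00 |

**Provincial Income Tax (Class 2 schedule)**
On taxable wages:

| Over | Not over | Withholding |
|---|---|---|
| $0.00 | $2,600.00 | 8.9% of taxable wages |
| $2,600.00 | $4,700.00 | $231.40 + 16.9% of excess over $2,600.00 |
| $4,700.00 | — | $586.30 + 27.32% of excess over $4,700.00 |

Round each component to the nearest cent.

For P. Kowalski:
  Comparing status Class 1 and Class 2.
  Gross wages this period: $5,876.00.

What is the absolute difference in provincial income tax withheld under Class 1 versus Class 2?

Provincial Income Tax (Class 1): taxable = $5,876.00
  $254.28 + 12.14% × ($5,876.00 − $3,700.00) = $254.28 + 12.14% × $2,176.00 = $518.45
Provincial Income Tax (Class 2): taxable = $5,876.00
  $586.30 + 27.32% × ($5,876.00 − $4,700.00) = $586.30 + 27.32% × $1,176.00 = $907.58
Difference: |$518.45 − $907.58| = $389.13 (higher under Class 2)

$389.13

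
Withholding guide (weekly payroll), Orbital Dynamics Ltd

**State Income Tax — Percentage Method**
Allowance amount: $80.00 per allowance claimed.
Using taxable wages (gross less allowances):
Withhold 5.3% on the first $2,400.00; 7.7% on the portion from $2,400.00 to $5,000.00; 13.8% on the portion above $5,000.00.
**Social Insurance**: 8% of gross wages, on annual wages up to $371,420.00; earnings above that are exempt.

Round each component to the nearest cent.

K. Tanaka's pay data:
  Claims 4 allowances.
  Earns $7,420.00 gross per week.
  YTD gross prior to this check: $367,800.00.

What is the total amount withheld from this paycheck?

State Income Tax: taxable = $7,420.00 − 4×$80.00 = $7,100.00
  $327.40 + 13.8% × ($7,100.00 − $5,000.00) = $327.40 + 13.8% × $2,100.00 = $617.20
Social Insurance: cap $371,420.00 − YTD $367,800.00 = $3,620.00 subject; 8% × $3,620.00 = $289.60
Total: $617.20 + $289.60 = $906.80

$906.80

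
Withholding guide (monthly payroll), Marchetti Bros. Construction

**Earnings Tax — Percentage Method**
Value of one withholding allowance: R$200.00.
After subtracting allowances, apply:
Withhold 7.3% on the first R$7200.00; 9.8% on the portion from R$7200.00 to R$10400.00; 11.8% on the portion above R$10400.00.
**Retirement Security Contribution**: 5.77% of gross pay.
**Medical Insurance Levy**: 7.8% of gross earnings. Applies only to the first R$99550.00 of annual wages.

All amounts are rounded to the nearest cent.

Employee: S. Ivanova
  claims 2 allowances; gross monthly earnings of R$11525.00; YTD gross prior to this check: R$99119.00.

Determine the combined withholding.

R$1623.36

Earnings Tax: taxable = R$11525.00 − 2×R$200.00 = R$11125.00
  R$839.20 + 11.8% × (R$11125.00 − R$10400.00) = R$839.20 + 11.8% × R$725.00 = R$924.75
Retirement Security Contribution: 5.77% × R$11525.00 = R$664.99
Medical Insurance Levy: cap R$99550.00 − YTD R$99119.00 = R$431.00 subject; 7.8% × R$431.00 = R$33.62
Total: R$924.75 + R$664.99 + R$33.62 = R$1623.36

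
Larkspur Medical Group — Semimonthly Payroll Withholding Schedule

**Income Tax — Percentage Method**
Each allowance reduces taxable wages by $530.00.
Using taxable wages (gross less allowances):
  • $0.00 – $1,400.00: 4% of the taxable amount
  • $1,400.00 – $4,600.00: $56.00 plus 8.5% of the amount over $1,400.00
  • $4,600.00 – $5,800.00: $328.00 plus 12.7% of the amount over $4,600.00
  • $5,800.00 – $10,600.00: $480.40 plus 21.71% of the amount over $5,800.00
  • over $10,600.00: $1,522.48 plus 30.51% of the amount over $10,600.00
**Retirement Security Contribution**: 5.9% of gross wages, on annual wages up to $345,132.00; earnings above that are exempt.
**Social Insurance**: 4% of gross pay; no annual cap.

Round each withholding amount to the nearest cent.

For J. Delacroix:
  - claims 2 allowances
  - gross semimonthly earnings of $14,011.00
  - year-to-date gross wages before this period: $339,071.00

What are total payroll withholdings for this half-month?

Income Tax: taxable = $14,011.00 − 2×$530.00 = $12,951.00
  $1,522.48 + 30.51% × ($12,951.00 − $10,600.00) = $1,522.48 + 30.51% × $2,351.00 = $2,239.77
Retirement Security Contribution: cap $345,132.00 − YTD $339,071.00 = $6,061.00 subject; 5.9% × $6,061.00 = $357.60
Social Insurance: 4% × $14,011.00 = $560.44
Total: $2,239.77 + $357.60 + $560.44 = $3,157.81

$3,157.81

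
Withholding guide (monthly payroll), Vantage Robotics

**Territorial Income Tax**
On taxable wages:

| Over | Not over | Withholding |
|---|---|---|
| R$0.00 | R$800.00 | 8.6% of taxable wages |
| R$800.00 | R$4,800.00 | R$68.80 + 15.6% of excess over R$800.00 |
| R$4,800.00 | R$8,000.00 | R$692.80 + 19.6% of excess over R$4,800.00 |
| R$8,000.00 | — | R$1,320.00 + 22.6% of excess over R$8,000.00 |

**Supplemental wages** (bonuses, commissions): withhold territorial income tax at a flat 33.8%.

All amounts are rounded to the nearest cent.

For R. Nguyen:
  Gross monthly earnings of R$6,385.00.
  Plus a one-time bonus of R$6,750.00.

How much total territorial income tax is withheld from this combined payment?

R$3,284.96

Territorial Income Tax: taxable = R$6,385.00
  R$692.80 + 19.6% × (R$6,385.00 − R$4,800.00) = R$692.80 + 19.6% × R$1,585.00 = R$1,003.46
Supplemental (33.8% flat on bonus): 33.8% × R$6,750.00 = R$2,281.50
Total territorial income tax: R$1,003.46 + R$2,281.50 = R$3,284.96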